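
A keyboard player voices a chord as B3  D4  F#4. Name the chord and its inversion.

B minor, root position

Reducing to letter names: B, D, F#. These stack in thirds as B–D–F# — a B minor triad.
B is the root of B minor; root in the bass means root position (figured bass 5/3).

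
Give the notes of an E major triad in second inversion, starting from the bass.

B, E, G#

The chord tones are E–G#–B. With the fifth (B) lowest for second inversion: B, E, G#.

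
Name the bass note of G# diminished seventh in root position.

G#

In root position the root is lowest. For G# diminished seventh (G#–B–D–F) that is G#.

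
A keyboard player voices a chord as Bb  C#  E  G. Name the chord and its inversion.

The pitch classes Bb, C#, E, G arrange in thirds as C#–E–G–Bb: a C# diminished seventh chord.
Bb is the seventh of C# diminished seventh; seventh in the bass means third inversion (figured bass 4/2).

C# diminished seventh, third inversion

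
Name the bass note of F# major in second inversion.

In second inversion the fifth is lowest. For F# major (F#–A#–C#) that is C#.

C#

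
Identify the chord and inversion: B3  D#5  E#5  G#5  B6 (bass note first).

E# half-diminished seventh, second inversion

Reducing to letter names: B, D#, E#, G#. These stack in thirds as E#–G#–B–D# — an E# half-diminished seventh chord.
The lowest note is B, the fifth of the chord, so this is second inversion (figured bass 4/3).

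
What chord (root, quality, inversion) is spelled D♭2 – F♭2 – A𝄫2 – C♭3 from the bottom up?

The pitch classes Db, Fb, Abb, Cb arrange in thirds as Db–Fb–Abb–Cb: a Db half-diminished seventh chord.
With the root (Db) in the bass, the chord is in root position (figured bass 7).

Db half-diminished seventh, root position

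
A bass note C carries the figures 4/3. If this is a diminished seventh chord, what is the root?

F#

The figures 4/3 mean the fifth of the chord is in the bass. If C is the fifth of a diminished seventh chord, the root is F# (chord tones F#–A–C–Eb).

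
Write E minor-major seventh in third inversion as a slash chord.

Third inversion of E minor-major seventh has the seventh (D#) in the bass. As a slash chord: Em(maj7)/D#.

Em(maj7)/D#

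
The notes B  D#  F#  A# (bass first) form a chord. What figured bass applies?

7

The notes B, D#, F#, A# stack in thirds as B–D#–F#–A# — a B major seventh chord. The bass B is the root, so this is root position: figured 7.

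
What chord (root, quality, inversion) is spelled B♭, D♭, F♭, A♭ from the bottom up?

Bb half-diminished seventh, root position

Reducing to letter names: Bb, Db, Fb, Ab. These stack in thirds as Bb–Db–Fb–Ab — a Bb half-diminished seventh chord.
Bb is the root of Bb half-diminished seventh; root in the bass means root position (figured bass 7).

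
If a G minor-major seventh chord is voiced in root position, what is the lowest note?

G

In root position the root is lowest. For G minor-major seventh (G–Bb–D–F#) that is G.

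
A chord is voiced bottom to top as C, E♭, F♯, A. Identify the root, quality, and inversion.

F# diminished seventh, second inversion

The distinct note names are C, Eb, F#, A. Stacked in thirds they read F#–A–C–Eb, which is a diminished seventh chord on F#.
C is the fifth of F# diminished seventh; fifth in the bass means second inversion (figured bass 4/3).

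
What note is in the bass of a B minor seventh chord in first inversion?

In first inversion the third is lowest. For B minor seventh (B–D–F#–A) that is D.

D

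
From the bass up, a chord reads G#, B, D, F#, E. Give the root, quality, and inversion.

E dominant ninth, first inversion

The distinct note names are G#, B, D, F#, E. Stacked in thirds they read E–G#–B–D–F#, which is a dominant ninth chord on E.
With the third (G#) in the bass, the chord is in first inversion.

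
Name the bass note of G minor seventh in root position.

The root of G minor seventh (G–Bb–D–F) is G; that is the bass in root position.

G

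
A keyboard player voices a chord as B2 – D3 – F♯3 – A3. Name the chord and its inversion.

B minor seventh, root position

Reducing to letter names: B, D, F#, A. These stack in thirds as B–D–F#–A — a B minor seventh chord.
B is the root of B minor seventh; root in the bass means root position (figured bass 7).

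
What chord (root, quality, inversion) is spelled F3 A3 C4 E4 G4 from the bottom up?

F major ninth, root position

Reducing to letter names: F, A, C, E, G. These stack in thirds as F–A–C–E–G — an F major ninth chord.
With the root (F) in the bass, the chord is in root position.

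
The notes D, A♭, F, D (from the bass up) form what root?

The distinct letter names are D, Ab, F. Arranged as a stack of thirds they read D–F–Ab, so D is the root (a D diminished triad).

D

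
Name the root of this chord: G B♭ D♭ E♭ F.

The distinct letter names are G, Bb, Db, Eb, F. Arranged as a stack of thirds they read Eb–G–Bb–Db–F, so Eb is the root (an Eb dominant ninth chord).

Eb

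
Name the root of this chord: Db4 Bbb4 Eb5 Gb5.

The distinct letter names are Db, Bbb, Eb, Gb. Arranged as a stack of thirds they read Eb–Gb–Bbb–Db, so Eb is the root (an Eb half-diminished seventh chord).

Eb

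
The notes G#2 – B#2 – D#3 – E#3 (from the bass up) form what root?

E#

Reordering G#, B#, D#, E# into stacked thirds gives E#–G#–B#–D#; the bottom of that stack, E#, is the root.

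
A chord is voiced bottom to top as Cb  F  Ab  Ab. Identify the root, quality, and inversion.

F diminished, second inversion

Reducing to letter names: Cb, F, Ab. These stack in thirds as F–Ab–Cb — an F diminished triad.
With the fifth (Cb) in the bass, the chord is in second inversion (figured bass 6/4).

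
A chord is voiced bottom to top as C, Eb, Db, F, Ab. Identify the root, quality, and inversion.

Db major ninth, third inversion

The pitch classes C, Eb, Db, F, Ab arrange in thirds as Db–F–Ab–C–Eb: a Db major ninth chord.
The lowest note is C, the seventh of the chord, so this is third inversion.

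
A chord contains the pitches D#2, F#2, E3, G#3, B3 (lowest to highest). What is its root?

Reordering D#, F#, E, G#, B into stacked thirds gives E–G#–B–D#–F#; the bottom of that stack, E, is the root.

E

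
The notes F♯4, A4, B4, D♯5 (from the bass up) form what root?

F#, A, B, D# are the tones of a B dominant seventh chord (B–D#–F#–A), making B the root.

B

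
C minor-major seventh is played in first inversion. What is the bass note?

Eb

In first inversion the third is lowest. For C minor-major seventh (C–Eb–G–B) that is Eb.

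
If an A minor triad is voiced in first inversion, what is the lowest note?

The third of A minor (A–C–E) is C; that is the bass in first inversion.

C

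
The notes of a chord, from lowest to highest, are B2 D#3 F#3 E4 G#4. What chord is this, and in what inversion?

E major ninth, second inversion

Reducing to letter names: B, D#, F#, E, G#. These stack in thirds as E–G#–B–D#–F# — an E major ninth chord.
The lowest note is B, the fifth of the chord, so this is second inversion.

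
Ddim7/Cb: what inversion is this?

third inversion

Ddim7/Cb means D diminished seventh with Cb in the bass. Cb is the seventh of D diminished seventh (D–F–Ab–Cb), so this is third inversion.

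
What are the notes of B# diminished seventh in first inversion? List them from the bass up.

D#, F#, A, B#

Spelling B# diminished seventh: B#–D#–F#–A. In first inversion the third is bass, giving D#, F#, A, B# from the bottom.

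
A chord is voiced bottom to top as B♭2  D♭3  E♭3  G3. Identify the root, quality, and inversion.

The pitch classes Bb, Db, Eb, G arrange in thirds as Eb–G–Bb–Db: an Eb dominant seventh chord.
Bb is the fifth of Eb dominant seventh; fifth in the bass means second inversion (figured bass 4/3).

Eb dominant seventh, second inversion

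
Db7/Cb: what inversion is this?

Db7/Cb means Db dominant seventh with Cb in the bass. Cb is the seventh of Db dominant seventh (Db–F–Ab–Cb), so this is third inversion.

third inversion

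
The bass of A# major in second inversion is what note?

E#

A# major is A#–C##–E#. Second inversion places the fifth in the bass: E#.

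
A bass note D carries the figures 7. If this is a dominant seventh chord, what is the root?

D

The figures 7 mean the root of the chord is in the bass. If D is the root of a dominant seventh chord, the root is D (chord tones D–F#–A–C).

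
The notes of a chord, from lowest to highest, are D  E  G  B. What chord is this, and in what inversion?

The pitch classes D, E, G, B arrange in thirds as E–G–B–D: an E minor seventh chord.
D is the seventh of E minor seventh; seventh in the bass means third inversion (figured bass 4/2).

E minor seventh, third inversion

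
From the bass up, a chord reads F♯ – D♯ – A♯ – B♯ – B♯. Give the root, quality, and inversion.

The pitch classes F#, D#, A#, B# arrange in thirds as B#–D#–F#–A#: a B# half-diminished seventh chord.
With the fifth (F#) in the bass, the chord is in second inversion (figured bass 4/3).

B# half-diminished seventh, second inversion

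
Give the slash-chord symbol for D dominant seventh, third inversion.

Third inversion of D dominant seventh has the seventh (C) in the bass. As a slash chord: D7/C.

D7/C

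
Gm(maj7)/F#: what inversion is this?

third inversion

Gm(maj7)/F# means G minor-major seventh with F# in the bass. F# is the seventh of G minor-major seventh (G–Bb–D–F#), so this is third inversion.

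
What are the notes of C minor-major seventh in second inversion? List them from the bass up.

Spelling C minor-major seventh: C–Eb–G–B. In second inversion the fifth is bass, giving G, B, C, Eb from the bottom.

G, B, C, Eb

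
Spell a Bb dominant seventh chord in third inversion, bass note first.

Ab, Bb, D, F

Bb dominant seventh is Bb–D–F–Ab. Third inversion puts the seventh (Ab) in the bass, with the remaining tones above: Ab, Bb, D, F.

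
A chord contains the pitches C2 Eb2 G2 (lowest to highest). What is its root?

C

The distinct letter names are C, Eb, G. Arranged as a stack of thirds they read C–Eb–G, so C is the root (a C minor triad).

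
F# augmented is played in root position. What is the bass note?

F# augmented is F#–A#–C##. Root position places the root in the bass: F#.

F#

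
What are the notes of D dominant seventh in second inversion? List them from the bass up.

A, C, D, F#

D dominant seventh is D–F#–A–C. Second inversion puts the fifth (A) in the bass, with the remaining tones above: A, C, D, F#.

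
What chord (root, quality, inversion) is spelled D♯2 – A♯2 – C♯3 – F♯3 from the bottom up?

D# minor seventh, root position

Reducing to letter names: D#, A#, C#, F#. These stack in thirds as D#–F#–A#–C# — a D# minor seventh chord.
With the root (D#) in the bass, the chord is in root position (figured bass 7).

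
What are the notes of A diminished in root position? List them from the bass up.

A diminished is A–C–Eb. Root position puts the root (A) in the bass, with the remaining tones above: A, C, Eb.

A, C, Eb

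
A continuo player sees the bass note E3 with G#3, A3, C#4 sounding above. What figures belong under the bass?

The notes E, G#, A, C# stack in thirds as A–C#–E–G# — an A major seventh chord. The bass E is the fifth, so this is second inversion: figured 4/3.

4/3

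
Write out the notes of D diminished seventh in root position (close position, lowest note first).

D diminished seventh is D–F–Ab–Cb. Root position puts the root (D) in the bass, with the remaining tones above: D, F, Ab, Cb.

D, F, Ab, Cb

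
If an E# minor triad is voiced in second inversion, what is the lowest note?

B#

E# minor is E#–G#–B#. Second inversion places the fifth in the bass: B#.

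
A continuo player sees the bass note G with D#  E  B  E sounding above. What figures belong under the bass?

6/5

The notes G, D#, E, B stack in thirds as E–G–B–D# — an E minor-major seventh chord. The bass G is the third, so this is first inversion: figured 6/5.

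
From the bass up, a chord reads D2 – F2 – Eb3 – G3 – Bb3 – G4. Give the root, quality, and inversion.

Eb major ninth, third inversion

The pitch classes D, F, Eb, G, Bb arrange in thirds as Eb–G–Bb–D–F: an Eb major ninth chord.
The lowest note is D, the seventh of the chord, so this is third inversion.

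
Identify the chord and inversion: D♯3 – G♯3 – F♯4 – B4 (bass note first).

Reducing to letter names: D#, G#, F#, B. These stack in thirds as G#–B–D#–F# — a G# minor seventh chord.
With the fifth (D#) in the bass, the chord is in second inversion (figured bass 4/3).

G# minor seventh, second inversion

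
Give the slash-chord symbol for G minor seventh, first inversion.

Gm7/Bb

First inversion of G minor seventh has the third (Bb) in the bass. As a slash chord: Gm7/Bb.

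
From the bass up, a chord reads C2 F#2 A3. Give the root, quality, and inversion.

F# diminished, second inversion

Reducing to letter names: C, F#, A. These stack in thirds as F#–A–C — an F# diminished triad.
C is the fifth of F# diminished; fifth in the bass means second inversion (figured bass 6/4).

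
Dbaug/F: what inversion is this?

Dbaug/F means Db augmented with F in the bass. F is the third of Db augmented (Db–F–A), so this is first inversion.

first inversion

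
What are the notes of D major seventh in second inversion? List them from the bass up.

The chord tones are D–F#–A–C#. With the fifth (A) lowest for second inversion: A, C#, D, F#.

A, C#, D, F#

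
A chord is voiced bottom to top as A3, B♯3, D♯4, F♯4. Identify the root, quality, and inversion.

B# diminished seventh, third inversion

The distinct note names are A, B#, D#, F#. Stacked in thirds they read B#–D#–F#–A, which is a diminished seventh chord on B#.
A is the seventh of B# diminished seventh; seventh in the bass means third inversion (figured bass 4/2).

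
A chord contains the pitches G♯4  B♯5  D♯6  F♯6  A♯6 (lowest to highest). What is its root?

G#

The distinct letter names are G#, B#, D#, F#, A#. Arranged as a stack of thirds they read G#–B#–D#–F#–A#, so G# is the root (a G# dominant ninth chord).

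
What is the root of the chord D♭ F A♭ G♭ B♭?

Gb

The distinct letter names are Db, F, Ab, Gb, Bb. Arranged as a stack of thirds they read Gb–Bb–Db–F–Ab, so Gb is the root (a Gb major ninth chord).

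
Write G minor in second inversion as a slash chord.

Gm/D

Second inversion of G minor has the fifth (D) in the bass. As a slash chord: Gm/D.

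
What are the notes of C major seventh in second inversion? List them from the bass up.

G, B, C, E

Spelling C major seventh: C–E–G–B. In second inversion the fifth is bass, giving G, B, C, E from the bottom.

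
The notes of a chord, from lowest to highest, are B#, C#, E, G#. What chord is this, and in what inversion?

The pitch classes B#, C#, E, G# arrange in thirds as C#–E–G#–B#: a C# minor-major seventh chord.
B# is the seventh of C# minor-major seventh; seventh in the bass means third inversion (figured bass 4/2).

C# minor-major seventh, third inversion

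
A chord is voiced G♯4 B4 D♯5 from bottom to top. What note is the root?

G#

The distinct letter names are G#, B, D#. Arranged as a stack of thirds they read G#–B–D#, so G# is the root (a G# minor triad).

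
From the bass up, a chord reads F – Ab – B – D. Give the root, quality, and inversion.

B diminished seventh, second inversion

The distinct note names are F, Ab, B, D. Stacked in thirds they read B–D–F–Ab, which is a diminished seventh chord on B.
F is the fifth of B diminished seventh; fifth in the bass means second inversion (figured bass 4/3).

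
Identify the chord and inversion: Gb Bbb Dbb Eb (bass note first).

The distinct note names are Gb, Bbb, Dbb, Eb. Stacked in thirds they read Eb–Gb–Bbb–Dbb, which is a diminished seventh chord on Eb.
The lowest note is Gb, the third of the chord, so this is first inversion (figured bass 6/5).

Eb diminished seventh, first inversion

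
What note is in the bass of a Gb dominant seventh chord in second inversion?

Gb dominant seventh is Gb–Bb–Db–Fb. Second inversion places the fifth in the bass: Db.

Db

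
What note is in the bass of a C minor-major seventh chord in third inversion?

C minor-major seventh is C–Eb–G–B. Third inversion places the seventh in the bass: B.

B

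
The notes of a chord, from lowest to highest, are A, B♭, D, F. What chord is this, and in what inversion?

Bb major seventh, third inversion

Reducing to letter names: A, Bb, D, F. These stack in thirds as Bb–D–F–A — a Bb major seventh chord.
The lowest note is A, the seventh of the chord, so this is third inversion (figured bass 4/2).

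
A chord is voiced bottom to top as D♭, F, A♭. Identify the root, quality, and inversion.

The pitch classes Db, F, Ab arrange in thirds as Db–F–Ab: a Db major triad.
Db is the root of Db major; root in the bass means root position (figured bass 5/3).

Db major, root position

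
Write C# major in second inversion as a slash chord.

C#maj/G#

Second inversion of C# major has the fifth (G#) in the bass. As a slash chord: C#maj/G#.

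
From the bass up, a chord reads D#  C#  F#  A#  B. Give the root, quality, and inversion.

The distinct note names are D#, C#, F#, A#, B. Stacked in thirds they read B–D#–F#–A#–C#, which is a major ninth chord on B.
The lowest note is D#, the third of the chord, so this is first inversion.

B major ninth, first inversion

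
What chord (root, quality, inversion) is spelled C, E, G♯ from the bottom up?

C augmented, root position

The distinct note names are C, E, G#. Stacked in thirds they read C–E–G#, which is an augmented triad on C.
The lowest note is C, the root of the chord, so this is root position (figured bass 5/3).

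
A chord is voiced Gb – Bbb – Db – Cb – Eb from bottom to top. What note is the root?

Reordering Gb, Bbb, Db, Cb, Eb into stacked thirds gives Cb–Eb–Gb–Bbb–Db; the bottom of that stack, Cb, is the root.

Cb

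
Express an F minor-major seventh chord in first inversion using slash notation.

First inversion of F minor-major seventh has the third (Ab) in the bass. As a slash chord: Fm(maj7)/Ab.

Fm(maj7)/Ab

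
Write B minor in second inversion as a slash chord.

Bm/F#

Second inversion of B minor has the fifth (F#) in the bass. As a slash chord: Bm/F#.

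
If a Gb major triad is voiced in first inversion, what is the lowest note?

In first inversion the third is lowest. For Gb major (Gb–Bb–Db) that is Bb.

Bb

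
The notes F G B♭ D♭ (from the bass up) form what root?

Reordering F, G, Bb, Db into stacked thirds gives G–Bb–Db–F; the bottom of that stack, G, is the root.

G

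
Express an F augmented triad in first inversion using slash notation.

Faug/A

First inversion of F augmented has the third (A) in the bass. As a slash chord: Faug/A.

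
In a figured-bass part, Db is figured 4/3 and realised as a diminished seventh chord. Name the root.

G

The figures 4/3 mean the fifth of the chord is in the bass. If Db is the fifth of a diminished seventh chord, the root is G (chord tones G–Bb–Db–Fb).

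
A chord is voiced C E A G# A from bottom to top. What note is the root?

C, E, A, G# are the tones of an A minor-major seventh chord (A–C–E–G#), making A the root.

A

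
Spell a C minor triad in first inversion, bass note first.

The chord tones are C–Eb–G. With the third (Eb) lowest for first inversion: Eb, G, C.

Eb, G, C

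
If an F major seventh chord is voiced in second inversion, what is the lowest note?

C

The fifth of F major seventh (F–A–C–E) is C; that is the bass in second inversion.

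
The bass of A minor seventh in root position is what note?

In root position the root is lowest. For A minor seventh (A–C–E–G) that is A.

A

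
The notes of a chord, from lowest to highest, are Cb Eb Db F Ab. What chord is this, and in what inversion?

The distinct note names are Cb, Eb, Db, F, Ab. Stacked in thirds they read Db–F–Ab–Cb–Eb, which is a dominant ninth chord on Db.
With the seventh (Cb) in the bass, the chord is in third inversion.

Db dominant ninth, third inversion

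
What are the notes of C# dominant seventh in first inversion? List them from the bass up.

E#, G#, B, C#

C# dominant seventh is C#–E#–G#–B. First inversion puts the third (E#) in the bass, with the remaining tones above: E#, G#, B, C#.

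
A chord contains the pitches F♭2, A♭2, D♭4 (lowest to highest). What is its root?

Db

The distinct letter names are Fb, Ab, Db. Arranged as a stack of thirds they read Db–Fb–Ab, so Db is the root (a Db minor triad).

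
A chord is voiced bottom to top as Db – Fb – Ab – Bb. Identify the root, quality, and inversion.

Bb half-diminished seventh, first inversion

Reducing to letter names: Db, Fb, Ab, Bb. These stack in thirds as Bb–Db–Fb–Ab — a Bb half-diminished seventh chord.
The lowest note is Db, the third of the chord, so this is first inversion (figured bass 6/5).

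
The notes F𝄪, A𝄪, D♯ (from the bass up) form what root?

D#

Reordering F##, A##, D# into stacked thirds gives D#–F##–A##; the bottom of that stack, D#, is the root.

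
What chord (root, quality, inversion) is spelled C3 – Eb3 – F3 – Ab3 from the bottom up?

The distinct note names are C, Eb, F, Ab. Stacked in thirds they read F–Ab–C–Eb, which is a minor seventh chord on F.
With the fifth (C) in the bass, the chord is in second inversion (figured bass 4/3).

F minor seventh, second inversion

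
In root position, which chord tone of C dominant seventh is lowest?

The root of C dominant seventh (C–E–G–Bb) is C; that is the bass in root position.

C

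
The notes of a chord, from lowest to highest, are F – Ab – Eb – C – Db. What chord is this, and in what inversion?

The pitch classes F, Ab, Eb, C, Db arrange in thirds as Db–F–Ab–C–Eb: a Db major ninth chord.
With the third (F) in the bass, the chord is in first inversion.

Db major ninth, first inversion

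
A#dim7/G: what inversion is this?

A#dim7/G means A# diminished seventh with G in the bass. G is the seventh of A# diminished seventh (A#–C#–E–G), so this is third inversion.

third inversion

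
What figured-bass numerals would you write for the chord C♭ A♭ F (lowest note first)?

The notes Cb, Ab, F stack in thirds as F–Ab–Cb — an F diminished triad. The bass Cb is the fifth, so this is second inversion: figured 6/4.

6/4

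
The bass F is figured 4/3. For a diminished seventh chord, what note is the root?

The figures 4/3 mean the fifth of the chord is in the bass. If F is the fifth of a diminished seventh chord, the root is B (chord tones B–D–F–Ab).

B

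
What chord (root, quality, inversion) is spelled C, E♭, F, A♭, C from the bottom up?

F minor seventh, second inversion

The distinct note names are C, Eb, F, Ab. Stacked in thirds they read F–Ab–C–Eb, which is a minor seventh chord on F.
The lowest note is C, the fifth of the chord, so this is second inversion (figured bass 4/3).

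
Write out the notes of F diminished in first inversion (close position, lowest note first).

F diminished is F–Ab–Cb. First inversion puts the third (Ab) in the bass, with the remaining tones above: Ab, Cb, F.

Ab, Cb, F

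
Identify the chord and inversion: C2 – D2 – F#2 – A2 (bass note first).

D dominant seventh, third inversion

The distinct note names are C, D, F#, A. Stacked in thirds they read D–F#–A–C, which is a dominant seventh chord on D.
The lowest note is C, the seventh of the chord, so this is third inversion (figured bass 4/2).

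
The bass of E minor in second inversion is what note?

The fifth of E minor (E–G–B) is B; that is the bass in second inversion.

B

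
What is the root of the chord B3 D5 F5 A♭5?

B

Reordering B, D, F, Ab into stacked thirds gives B–D–F–Ab; the bottom of that stack, B, is the root.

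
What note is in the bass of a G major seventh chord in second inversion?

D

G major seventh is G–B–D–F#. Second inversion places the fifth in the bass: D.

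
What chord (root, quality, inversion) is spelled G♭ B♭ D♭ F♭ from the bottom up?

Reducing to letter names: Gb, Bb, Db, Fb. These stack in thirds as Gb–Bb–Db–Fb — a Gb dominant seventh chord.
The lowest note is Gb, the root of the chord, so this is root position (figured bass 7).

Gb dominant seventh, root position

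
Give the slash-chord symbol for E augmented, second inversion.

Second inversion of E augmented has the fifth (B#) in the bass. As a slash chord: Eaug/B#.

Eaug/B#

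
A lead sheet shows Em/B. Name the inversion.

second inversion

Em/B means E minor with B in the bass. B is the fifth of E minor (E–G–B), so this is second inversion.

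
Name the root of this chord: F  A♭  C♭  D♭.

F, Ab, Cb, Db are the tones of a Db dominant seventh chord (Db–F–Ab–Cb), making Db the root.

Db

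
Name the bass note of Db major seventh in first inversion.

In first inversion the third is lowest. For Db major seventh (Db–F–Ab–C) that is F.

F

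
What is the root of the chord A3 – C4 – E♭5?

A, C, Eb are the tones of an A diminished triad (A–C–Eb), making A the root.

A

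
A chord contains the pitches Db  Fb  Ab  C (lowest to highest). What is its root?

Db, Fb, Ab, C are the tones of a Db minor-major seventh chord (Db–Fb–Ab–C), making Db the root.

Db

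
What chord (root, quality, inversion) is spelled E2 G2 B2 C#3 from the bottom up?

C# half-diminished seventh, first inversion

The distinct note names are E, G, B, C#. Stacked in thirds they read C#–E–G–B, which is a half-diminished seventh chord on C#.
E is the third of C# half-diminished seventh; third in the bass means first inversion (figured bass 6/5).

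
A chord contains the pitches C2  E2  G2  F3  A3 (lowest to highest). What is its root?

F

Reordering C, E, G, F, A into stacked thirds gives F–A–C–E–G; the bottom of that stack, F, is the root.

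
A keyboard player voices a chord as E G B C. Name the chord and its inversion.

The pitch classes E, G, B, C arrange in thirds as C–E–G–B: a C major seventh chord.
E is the third of C major seventh; third in the bass means first inversion (figured bass 6/5).

C major seventh, first inversion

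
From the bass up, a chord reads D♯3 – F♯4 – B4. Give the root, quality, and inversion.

B major, first inversion

The distinct note names are D#, F#, B. Stacked in thirds they read B–D#–F#, which is a major triad on B.
The lowest note is D#, the third of the chord, so this is first inversion (figured bass 6).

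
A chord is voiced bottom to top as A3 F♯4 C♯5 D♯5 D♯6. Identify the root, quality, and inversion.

D# half-diminished seventh, second inversion

The distinct note names are A, F#, C#, D#. Stacked in thirds they read D#–F#–A–C#, which is a half-diminished seventh chord on D#.
A is the fifth of D# half-diminished seventh; fifth in the bass means second inversion (figured bass 4/3).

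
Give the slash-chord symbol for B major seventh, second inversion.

Bmaj7/F#

Second inversion of B major seventh has the fifth (F#) in the bass. As a slash chord: Bmaj7/F#.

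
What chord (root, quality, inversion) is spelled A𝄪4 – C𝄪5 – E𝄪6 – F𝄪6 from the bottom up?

The pitch classes A##, C##, E##, F## arrange in thirds as F##–A##–C##–E##: an F## major seventh chord.
A## is the third of F## major seventh; third in the bass means first inversion (figured bass 6/5).

F## major seventh, first inversion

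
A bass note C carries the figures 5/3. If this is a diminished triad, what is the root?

C

The figures 5/3 mean the root of the chord is in the bass. If C is the root of a diminished triad, the root is C (chord tones C–Eb–Gb).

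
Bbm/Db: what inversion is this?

first inversion

Bbm/Db means Bb minor with Db in the bass. Db is the third of Bb minor (Bb–Db–F), so this is first inversion.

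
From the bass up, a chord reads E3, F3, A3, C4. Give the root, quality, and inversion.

F major seventh, third inversion

The distinct note names are E, F, A, C. Stacked in thirds they read F–A–C–E, which is a major seventh chord on F.
E is the seventh of F major seventh; seventh in the bass means third inversion (figured bass 4/2).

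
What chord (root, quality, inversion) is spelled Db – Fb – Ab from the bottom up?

Db minor, root position

The pitch classes Db, Fb, Ab arrange in thirds as Db–Fb–Ab: a Db minor triad.
Db is the root of Db minor; root in the bass means root position (figured bass 5/3).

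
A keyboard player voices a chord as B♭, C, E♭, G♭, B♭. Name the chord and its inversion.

C half-diminished seventh, third inversion

Reducing to letter names: Bb, C, Eb, Gb. These stack in thirds as C–Eb–Gb–Bb — a C half-diminished seventh chord.
The lowest note is Bb, the seventh of the chord, so this is third inversion (figured bass 4/2).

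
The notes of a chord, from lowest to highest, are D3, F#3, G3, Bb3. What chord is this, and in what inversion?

G minor-major seventh, second inversion

The pitch classes D, F#, G, Bb arrange in thirds as G–Bb–D–F#: a G minor-major seventh chord.
With the fifth (D) in the bass, the chord is in second inversion (figured bass 4/3).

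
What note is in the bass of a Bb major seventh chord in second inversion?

In second inversion the fifth is lowest. For Bb major seventh (Bb–D–F–A) that is F.

F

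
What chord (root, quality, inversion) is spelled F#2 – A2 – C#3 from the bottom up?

F# minor, root position

The distinct note names are F#, A, C#. Stacked in thirds they read F#–A–C#, which is a minor triad on F#.
F# is the root of F# minor; root in the bass means root position (figured bass 5/3).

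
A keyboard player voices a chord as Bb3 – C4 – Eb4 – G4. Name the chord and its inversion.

The distinct note names are Bb, C, Eb, G. Stacked in thirds they read C–Eb–G–Bb, which is a minor seventh chord on C.
The lowest note is Bb, the seventh of the chord, so this is third inversion (figured bass 4/2).

C minor seventh, third inversion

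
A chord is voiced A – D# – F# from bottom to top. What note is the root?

Reordering A, D#, F# into stacked thirds gives D#–F#–A; the bottom of that stack, D#, is the root.

D#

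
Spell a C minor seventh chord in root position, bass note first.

The chord tones are C–Eb–G–Bb. With the root (C) lowest for root position: C, Eb, G, Bb.

C, Eb, G, Bb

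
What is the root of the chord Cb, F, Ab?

Cb, F, Ab are the tones of an F diminished triad (F–Ab–Cb), making F the root.

F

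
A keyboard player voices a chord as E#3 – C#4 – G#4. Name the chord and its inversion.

Reducing to letter names: E#, C#, G#. These stack in thirds as C#–E#–G# — a C# major triad.
The lowest note is E#, the third of the chord, so this is first inversion (figured bass 6).

C# major, first inversion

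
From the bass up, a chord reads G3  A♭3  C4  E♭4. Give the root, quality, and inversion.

The distinct note names are G, Ab, C, Eb. Stacked in thirds they read Ab–C–Eb–G, which is a major seventh chord on Ab.
With the seventh (G) in the bass, the chord is in third inversion (figured bass 4/2).

Ab major seventh, third inversion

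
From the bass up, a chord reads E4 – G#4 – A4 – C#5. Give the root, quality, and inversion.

The pitch classes E, G#, A, C# arrange in thirds as A–C#–E–G#: an A major seventh chord.
With the fifth (E) in the bass, the chord is in second inversion (figured bass 4/3).

A major seventh, second inversion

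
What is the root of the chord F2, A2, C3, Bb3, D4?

Reordering F, A, C, Bb, D into stacked thirds gives Bb–D–F–A–C; the bottom of that stack, Bb, is the root.

Bb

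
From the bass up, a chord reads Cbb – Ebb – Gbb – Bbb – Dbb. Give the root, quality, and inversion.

The pitch classes Cbb, Ebb, Gbb, Bbb, Dbb arrange in thirds as Cbb–Ebb–Gbb–Bbb–Dbb: a Cbb major ninth chord.
The lowest note is Cbb, the root of the chord, so this is root position.

Cbb major ninth, root position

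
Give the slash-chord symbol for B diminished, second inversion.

Second inversion of B diminished has the fifth (F) in the bass. As a slash chord: Bdim/F.

Bdim/F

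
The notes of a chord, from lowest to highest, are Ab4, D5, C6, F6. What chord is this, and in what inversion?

The pitch classes Ab, D, C, F arrange in thirds as D–F–Ab–C: a D half-diminished seventh chord.
Ab is the fifth of D half-diminished seventh; fifth in the bass means second inversion (figured bass 4/3).

D half-diminished seventh, second inversion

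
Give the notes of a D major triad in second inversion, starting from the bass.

A, D, F#

D major is D–F#–A. Second inversion puts the fifth (A) in the bass, with the remaining tones above: A, D, F#.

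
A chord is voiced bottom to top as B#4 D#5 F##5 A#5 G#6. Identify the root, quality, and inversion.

Reducing to letter names: B#, D#, F##, A#, G#. These stack in thirds as G#–B#–D#–F##–A# — a G# major ninth chord.
B# is the third of G# major ninth; third in the bass means first inversion.

G# major ninth, first inversion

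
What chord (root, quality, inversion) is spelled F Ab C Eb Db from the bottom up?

Reducing to letter names: F, Ab, C, Eb, Db. These stack in thirds as Db–F–Ab–C–Eb — a Db major ninth chord.
With the third (F) in the bass, the chord is in first inversion.

Db major ninth, first inversion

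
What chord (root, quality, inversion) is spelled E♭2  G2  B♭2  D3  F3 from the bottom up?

Eb major ninth, root position

The distinct note names are Eb, G, Bb, D, F. Stacked in thirds they read Eb–G–Bb–D–F, which is a major ninth chord on Eb.
Eb is the root of Eb major ninth; root in the bass means root position.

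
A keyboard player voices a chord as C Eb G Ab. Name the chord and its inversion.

The pitch classes C, Eb, G, Ab arrange in thirds as Ab–C–Eb–G: an Ab major seventh chord.
The lowest note is C, the third of the chord, so this is first inversion (figured bass 6/5).

Ab major seventh, first inversion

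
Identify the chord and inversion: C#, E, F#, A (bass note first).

Reducing to letter names: C#, E, F#, A. These stack in thirds as F#–A–C#–E — an F# minor seventh chord.
C# is the fifth of F# minor seventh; fifth in the bass means second inversion (figured bass 4/3).

F# minor seventh, second inversion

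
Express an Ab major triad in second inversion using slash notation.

Second inversion of Ab major has the fifth (Eb) in the bass. As a slash chord: AbM/Eb.

AbM/Eb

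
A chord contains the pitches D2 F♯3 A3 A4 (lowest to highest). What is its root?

D

The distinct letter names are D, F#, A. Arranged as a stack of thirds they read D–F#–A, so D is the root (a D major triad).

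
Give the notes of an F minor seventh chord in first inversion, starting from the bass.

Ab, C, Eb, F

F minor seventh is F–Ab–C–Eb. First inversion puts the third (Ab) in the bass, with the remaining tones above: Ab, C, Eb, F.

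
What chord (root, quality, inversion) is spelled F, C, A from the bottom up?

F major, root position

The distinct note names are F, C, A. Stacked in thirds they read F–A–C, which is a major triad on F.
F is the root of F major; root in the bass means root position (figured bass 5/3).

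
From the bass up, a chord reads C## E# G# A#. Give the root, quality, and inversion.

The pitch classes C##, E#, G#, A# arrange in thirds as A#–C##–E#–G#: an A# dominant seventh chord.
The lowest note is C##, the third of the chord, so this is first inversion (figured bass 6/5).

A# dominant seventh, first inversion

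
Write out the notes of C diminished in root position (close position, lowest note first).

The chord tones are C–Eb–Gb. With the root (C) lowest for root position: C, Eb, Gb.

C, Eb, Gb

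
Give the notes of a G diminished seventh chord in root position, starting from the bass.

G diminished seventh is G–Bb–Db–Fb. Root position puts the root (G) in the bass, with the remaining tones above: G, Bb, Db, Fb.

G, Bb, Db, Fb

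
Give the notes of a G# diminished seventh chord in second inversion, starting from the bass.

The chord tones are G#–B–D–F. With the fifth (D) lowest for second inversion: D, F, G#, B.

D, F, G#, B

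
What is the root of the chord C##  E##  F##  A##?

Reordering C##, E##, F##, A## into stacked thirds gives F##–A##–C##–E##; the bottom of that stack, F##, is the root.

F##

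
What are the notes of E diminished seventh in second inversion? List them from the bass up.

E diminished seventh is E–G–Bb–Db. Second inversion puts the fifth (Bb) in the bass, with the remaining tones above: Bb, Db, E, G.

Bb, Db, E, G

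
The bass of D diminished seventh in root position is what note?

The root of D diminished seventh (D–F–Ab–Cb) is D; that is the bass in root position.

D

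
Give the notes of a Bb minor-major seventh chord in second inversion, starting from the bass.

F, A, Bb, Db

Bb minor-major seventh is Bb–Db–F–A. Second inversion puts the fifth (F) in the bass, with the remaining tones above: F, A, Bb, Db.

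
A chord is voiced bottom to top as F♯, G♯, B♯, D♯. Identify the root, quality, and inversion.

The pitch classes F#, G#, B#, D# arrange in thirds as G#–B#–D#–F#: a G# dominant seventh chord.
With the seventh (F#) in the bass, the chord is in third inversion (figured bass 4/2).

G# dominant seventh, third inversion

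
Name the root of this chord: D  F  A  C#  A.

D

Reordering D, F, A, C# into stacked thirds gives D–F–A–C#; the bottom of that stack, D, is the root.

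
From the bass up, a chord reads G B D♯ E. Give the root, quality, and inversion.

E minor-major seventh, first inversion

The distinct note names are G, B, D#, E. Stacked in thirds they read E–G–B–D#, which is a minor-major seventh chord on E.
G is the third of E minor-major seventh; third in the bass means first inversion (figured bass 6/5).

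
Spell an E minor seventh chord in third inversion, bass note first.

D, E, G, B

Spelling E minor seventh: E–G–B–D. In third inversion the seventh is bass, giving D, E, G, B from the bottom.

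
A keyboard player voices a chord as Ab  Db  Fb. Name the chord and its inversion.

The pitch classes Ab, Db, Fb arrange in thirds as Db–Fb–Ab: a Db minor triad.
Ab is the fifth of Db minor; fifth in the bass means second inversion (figured bass 6/4).

Db minor, second inversion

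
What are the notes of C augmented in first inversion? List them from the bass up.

C augmented is C–E–G#. First inversion puts the third (E) in the bass, with the remaining tones above: E, G#, C.

E, G#, C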